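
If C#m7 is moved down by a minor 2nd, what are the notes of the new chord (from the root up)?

B♯  D♯  F𝄪  A♯

Transposed root: C♯ → B♯ (minor 2nd down). So we spell B♯ minor seventh:
- root: B♯
- minor 3rd: D♯
- perfect 5th: F𝄪
- minor 7th: A♯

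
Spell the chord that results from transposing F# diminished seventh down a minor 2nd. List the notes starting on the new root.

Transposed root: F♯ → E♯ (minor 2nd down). So we spell E♯ diminished seventh:
E♯ — root
G♯ — minor 3rd
B — diminished 5th
D — diminished 7th

E♯ G♯ B D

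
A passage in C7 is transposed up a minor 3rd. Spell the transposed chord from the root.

C up a minor 3rd → Eb. New chord: Eb dominant seventh.
root → Eb
3rd (major 3rd) → G
5th (perfect 5th) → Bb
7th (minor 7th) → Db

Eb, G, Bb, Db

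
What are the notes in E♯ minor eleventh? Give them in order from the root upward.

E-sharp – G-sharp – B-sharp – D-sharp – F-double-sharp – A-sharp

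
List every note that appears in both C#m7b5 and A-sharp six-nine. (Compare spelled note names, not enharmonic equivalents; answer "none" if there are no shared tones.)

none

C#m7b5: C# E G B
A-sharp six-nine: A# C## E# F## B#
Common to both → none.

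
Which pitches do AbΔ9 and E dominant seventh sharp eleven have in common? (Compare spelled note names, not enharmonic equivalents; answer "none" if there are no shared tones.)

AbΔ9 = A♭, C, E♭, G, B♭.
E dominant seventh sharp eleven = E, G♯, B, D, A♯.
Shared: none.

none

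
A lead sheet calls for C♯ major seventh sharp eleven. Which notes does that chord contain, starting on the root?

Root C-sharp, quality major seventh sharp eleven:
C-sharp — root
E-sharp — major 3rd
G-sharp — perfect 5th
B-sharp — major 7th
F-double-sharp — augmented 11th

C-sharp E-sharp G-sharp B-sharp F-double-sharp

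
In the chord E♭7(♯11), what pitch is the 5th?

Root of E♭7(♯11) = Eb. The 5th is a perfect 5th: Eb up a perfect 5th → Bb.

Bb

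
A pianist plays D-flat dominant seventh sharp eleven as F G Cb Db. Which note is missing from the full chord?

Ab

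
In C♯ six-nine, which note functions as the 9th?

C♯ six-nine is built on C#; its 9th is a major 9th above the root.
A second above C uses the letter D, and the major 9th above C# is D#.

D#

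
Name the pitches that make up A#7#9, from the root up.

A♯ C𝄪 E♯ G♯ B𝄪

Root A♯, quality dominant seventh sharp nine:
Root: A♯
Major 3rd (3rd): C𝄪
Perfect 5th (5th): E♯
Minor 7th (7th): G♯
Augmented 9th (9th): B𝄪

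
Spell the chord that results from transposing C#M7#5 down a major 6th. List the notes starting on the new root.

E, G♯, B♯, D♯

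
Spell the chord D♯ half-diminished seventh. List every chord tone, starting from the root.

Root D-sharp, quality half-diminished seventh:
root → D-sharp
3rd (minor 3rd) → F-sharp
5th (diminished 5th) → A
7th (minor 7th) → C-sharp

D-sharp  F-sharp  A  C-sharp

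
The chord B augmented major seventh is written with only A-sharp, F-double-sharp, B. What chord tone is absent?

B augmented major seventh = B, D-sharp, F-double-sharp, A-sharp. The voicing lacks the 3rd (major 3rd), D-sharp.

D-sharp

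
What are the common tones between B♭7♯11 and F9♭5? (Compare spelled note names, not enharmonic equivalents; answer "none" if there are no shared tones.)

F

B♭7♯11: Bb D F Ab E
F9♭5: F A Cb Eb G
Common to both → F.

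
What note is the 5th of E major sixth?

Root of E major sixth = E. The 5th is a perfect 5th: E up a perfect 5th → B.

B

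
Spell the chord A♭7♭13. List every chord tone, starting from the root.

Root Ab, quality dominant seventh flat thirteen:
- root: Ab
- major 3rd: C
- perfect 5th: Eb
- minor 7th: Gb
- minor 13th: Fb

Ab – C – Eb – Gb – Fb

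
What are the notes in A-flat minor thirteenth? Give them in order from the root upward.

Root A♭, quality minor thirteenth:
A♭ — root
C♭ — minor 3rd
E♭ — perfect 5th
G♭ — minor 7th
B♭ — major 9th
D♭ — perfect 11th
F — major 13th

A♭ – C♭ – E♭ – G♭ – B♭ – D♭ – F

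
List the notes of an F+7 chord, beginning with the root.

F, A, C#, Eb

Root F, quality augmented seventh:
Root: F
Major 3rd (3rd): A
Augmented 5th (5th): C#
Minor 7th (7th): Eb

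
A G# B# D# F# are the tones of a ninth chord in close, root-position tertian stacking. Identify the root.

G#

Arranged so that each adjacent pair is a third by letter name: G# – B# – D# – F# – A.
The bottom of that stack, G#, is the root (this is G# dominant seventh flat nine).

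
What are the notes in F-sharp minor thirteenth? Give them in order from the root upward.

F#, A, C#, E, G#, B, D#

Root F#, quality minor thirteenth:
Root: F#
Minor 3rd (3rd): A
Perfect 5th (5th): C#
Minor 7th (7th): E
Major 9th (9th): G#
Perfect 11th (11th): B
Major 13th (13th): D#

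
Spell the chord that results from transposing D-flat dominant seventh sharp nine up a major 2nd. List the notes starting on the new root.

Transposed root: D-flat → E-flat (major 2nd up). So we spell E-flat dominant seventh sharp nine:
Root: E-flat
Major 3rd (3rd): G
Perfect 5th (5th): B-flat
Minor 7th (7th): D-flat
Augmented 9th (9th): F-sharp

E-flat, G, B-flat, D-flat, F-sharp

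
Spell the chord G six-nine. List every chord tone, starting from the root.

G – B – D – E – A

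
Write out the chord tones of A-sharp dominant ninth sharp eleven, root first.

A-sharp – C-double-sharp – E-sharp – G-sharp – B-sharp – D-double-sharp

A-sharp dominant ninth sharp eleven: dominant ninth sharp eleven on A-sharp.
Root: A-sharp
Major 3rd (3rd): C-double-sharp
Perfect 5th (5th): E-sharp
Minor 7th (7th): G-sharp
Major 9th (9th): B-sharp
Augmented 11th (11th): D-double-sharp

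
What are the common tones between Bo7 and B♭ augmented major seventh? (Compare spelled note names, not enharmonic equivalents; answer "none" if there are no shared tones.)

Bo7: B D F Ab
B♭ augmented major seventh: Bb D F# A
Common to both → D.

D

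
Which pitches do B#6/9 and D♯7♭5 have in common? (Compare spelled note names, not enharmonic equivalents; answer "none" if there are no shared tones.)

B#6/9 = B#, D##, F##, G##, C##.
D♯7♭5 = D#, F##, A, C#.
Shared: F##.

F##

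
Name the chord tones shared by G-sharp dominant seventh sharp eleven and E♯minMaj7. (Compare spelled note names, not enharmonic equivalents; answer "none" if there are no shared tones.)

G# – B#

G-sharp dominant seventh sharp eleven: G# B# D# F# C##
E♯minMaj7: E# G# B# D##
Common to both → G#, B#.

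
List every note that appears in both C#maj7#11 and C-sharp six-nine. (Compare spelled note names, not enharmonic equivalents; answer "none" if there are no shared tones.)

C#, E#, G#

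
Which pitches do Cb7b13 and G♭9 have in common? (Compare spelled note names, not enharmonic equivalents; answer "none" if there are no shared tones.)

Cb7b13 = C♭, E♭, G♭, B𝄫, A𝄫.
G♭9 = G♭, B♭, D♭, F♭, A♭.
Shared: G♭.

G♭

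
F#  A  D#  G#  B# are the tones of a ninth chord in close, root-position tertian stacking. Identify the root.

G#

Stacking in thirds gives G# – B# – D# – F# – A, so G# is the root — G# dominant seventh flat nine.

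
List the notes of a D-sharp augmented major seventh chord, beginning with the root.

D# F## A## C##

D-sharp augmented major seventh is an augmented major seventh built on D#.
root → D#
3rd (major 3rd) → F##
5th (augmented 5th) → A##
7th (major 7th) → C##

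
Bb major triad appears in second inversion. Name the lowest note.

Bb major triad = B♭–D–F. Second inversion → fifth in the bass = F.

F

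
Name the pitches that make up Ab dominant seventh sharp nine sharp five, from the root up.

A-flat, C, E, G-flat, B

Ab dominant seventh sharp nine sharp five: dominant seventh sharp nine sharp five on A-flat.
A-flat — root
C — major 3rd
E — augmented 5th
G-flat — minor 7th
B — augmented 9th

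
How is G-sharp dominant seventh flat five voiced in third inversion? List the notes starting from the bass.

G-sharp dominant seventh flat five = G-sharp–B-sharp–D–F-sharp; third inversion → seventh (F-sharp) lowest.

F-sharp G-sharp B-sharp D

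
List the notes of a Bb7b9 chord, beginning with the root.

B♭ D F A♭ C♭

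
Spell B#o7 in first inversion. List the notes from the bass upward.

D#, F#, A, B#

B#o7 = B#–D#–F#–A; first inversion → third (D#) lowest.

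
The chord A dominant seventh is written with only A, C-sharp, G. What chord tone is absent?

A dominant seventh = A, C-sharp, E, G. The voicing lacks the 5th (perfect 5th), E.

E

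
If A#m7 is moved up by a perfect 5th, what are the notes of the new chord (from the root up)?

E#, G#, B#, D#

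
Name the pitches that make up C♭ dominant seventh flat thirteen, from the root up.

C♭, E♭, G♭, B𝄫, A𝄫

C♭ dominant seventh flat thirteen is a dominant seventh flat thirteen built on C♭.
Root: C♭
Major 3rd (3rd): E♭
Perfect 5th (5th): G♭
Minor 7th (7th): B𝄫
Minor 13th (13th): A𝄫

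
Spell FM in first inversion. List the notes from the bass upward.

A, C, F

In root position, FM is F–A–C.
First inversion puts the third (A) in the bass.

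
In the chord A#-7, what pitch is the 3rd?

A#-7 is built on A♯; its 3rd is a minor 3rd above the root.
A third above A uses the letter C, and the minor 3rd above A♯ is C♯.

C♯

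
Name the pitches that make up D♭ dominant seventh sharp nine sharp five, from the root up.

D-flat, F, A, C-flat, E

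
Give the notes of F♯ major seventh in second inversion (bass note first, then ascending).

C-sharp  E-sharp  F-sharp  A-sharp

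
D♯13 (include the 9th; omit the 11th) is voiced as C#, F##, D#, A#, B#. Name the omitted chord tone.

E#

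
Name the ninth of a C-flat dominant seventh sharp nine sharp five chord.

D

Root of C-flat dominant seventh sharp nine sharp five = Cb. The 9th is an augmented 9th: Cb up an augmented 9th → D.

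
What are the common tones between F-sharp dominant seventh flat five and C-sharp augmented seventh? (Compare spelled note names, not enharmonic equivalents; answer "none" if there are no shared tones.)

none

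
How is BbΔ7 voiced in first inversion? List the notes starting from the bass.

D, F, A, Bb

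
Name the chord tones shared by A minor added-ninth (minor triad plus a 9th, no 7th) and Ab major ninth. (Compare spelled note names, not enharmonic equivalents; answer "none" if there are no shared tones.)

C

A minor added-ninth: A C E B
Ab major ninth: A-flat C E-flat G B-flat
Common to both → C.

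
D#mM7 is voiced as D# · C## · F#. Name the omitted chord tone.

The full D#mM7 chord is D#, F#, A#, C##.
Comparing with the voicing, the perfect 5th (5th) — A# — is absent.

A#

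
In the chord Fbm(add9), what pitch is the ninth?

Gb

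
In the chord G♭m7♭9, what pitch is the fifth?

Root of G♭m7♭9 = Gb. The 5th is a perfect 5th: Gb up a perfect 5th → Db.

Db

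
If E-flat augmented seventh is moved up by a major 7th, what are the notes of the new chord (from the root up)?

Eb up a major 7th → D. New chord: D augmented seventh.
root → D
3rd (major 3rd) → F#
5th (augmented 5th) → A#
7th (minor 7th) → C

D, F#, A#, C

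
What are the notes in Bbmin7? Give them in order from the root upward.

Root Bb, quality minor seventh:
Root: Bb
Minor 3rd (3rd): Db
Perfect 5th (5th): F
Minor 7th (7th): Ab

Bb Db F Ab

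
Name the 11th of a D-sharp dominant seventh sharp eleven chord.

G𝄪

D-sharp dominant seventh sharp eleven is built on D♯; its 11th is an augmented 11th above the root.
A fourth above D uses the letter G, and the augmented 11th above D♯ is G𝄪.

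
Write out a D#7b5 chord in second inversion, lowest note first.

A, C#, D#, F##

D#7b5 = D#–F##–A–C#; second inversion → fifth (A) lowest.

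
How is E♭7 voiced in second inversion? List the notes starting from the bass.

In root position, E♭7 is E♭–G–B♭–D♭.
Second inversion puts the fifth (B♭) in the bass.

B♭, D♭, E♭, G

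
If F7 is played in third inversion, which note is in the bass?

F7 = F–A–C–Eb. Third inversion → seventh in the bass = Eb.

Eb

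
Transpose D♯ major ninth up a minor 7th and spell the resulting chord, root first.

C-sharp E-sharp G-sharp B-sharp D-sharp

Transposed root: D-sharp → C-sharp (minor 7th up). So we spell C-sharp major ninth:
- root: C-sharp
- major 3rd: E-sharp
- perfect 5th: G-sharp
- major 7th: B-sharp
- major 9th: D-sharp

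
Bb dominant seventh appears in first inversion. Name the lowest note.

D

Bb dominant seventh = Bb–D–F–Ab. First inversion → third in the bass = D.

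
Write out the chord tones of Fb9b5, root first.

Fb, Ab, Cbb, Ebb, Gb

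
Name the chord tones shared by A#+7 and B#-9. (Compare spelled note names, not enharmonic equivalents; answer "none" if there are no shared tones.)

A#+7 = A♯, C𝄪, E𝄪, G♯.
B#-9 = B♯, D♯, F𝄪, A♯, C𝄪.
Shared: A♯, C𝄪.

A♯ – C𝄪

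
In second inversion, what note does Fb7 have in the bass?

Fb7 = Fb–Ab–Cb–Ebb. Second inversion → fifth in the bass = Cb.

Cb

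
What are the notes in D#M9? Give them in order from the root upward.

D# F## A# C## E#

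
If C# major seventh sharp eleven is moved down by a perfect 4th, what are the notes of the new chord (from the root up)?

G# B# D# F## C##

Transposed root: C# → G# (perfect 4th down). So we spell G# major seventh sharp eleven:
root → G#
3rd (major 3rd) → B#
5th (perfect 5th) → D#
7th (major 7th) → F##
11th (augmented 11th) → C##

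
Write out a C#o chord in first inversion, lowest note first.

C#o = C#–E–G; first inversion → third (E) lowest.

E G C#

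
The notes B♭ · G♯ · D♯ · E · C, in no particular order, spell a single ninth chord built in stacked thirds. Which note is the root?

C

Stacking in thirds gives C – E – G♯ – B♭ – D♯, so C is the root — C dominant seventh sharp nine sharp five.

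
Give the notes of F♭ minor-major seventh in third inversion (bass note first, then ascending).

F♭ minor-major seventh = F-flat–A-double-flat–C-flat–E-flat; third inversion → seventh (E-flat) lowest.

E-flat  F-flat  A-double-flat  C-flat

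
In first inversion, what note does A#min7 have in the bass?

A#min7 = A#–C#–E#–G#. First inversion → third in the bass = C#.

C#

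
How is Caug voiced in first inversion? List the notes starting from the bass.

Caug = C–E–G#; first inversion → third (E) lowest.

E – G# – C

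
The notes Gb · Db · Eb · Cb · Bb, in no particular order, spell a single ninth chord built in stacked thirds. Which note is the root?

Cb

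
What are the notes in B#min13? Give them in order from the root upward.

B#min13: minor thirteenth on B#.
B# — root
D# — minor 3rd
F## — perfect 5th
A# — minor 7th
C## — major 9th
E# — perfect 11th
G## — major 13th

B# – D# – F## – A# – C## – E# – G##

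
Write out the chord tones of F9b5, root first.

F  A  Cb  Eb  G

F9b5 is a dominant ninth flat five built on F.
F — root
A — major 3rd
Cb — diminished 5th
Eb — minor 7th
G — major 9th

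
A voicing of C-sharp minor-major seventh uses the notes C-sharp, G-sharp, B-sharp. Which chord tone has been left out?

The full C-sharp minor-major seventh chord is C-sharp, E, G-sharp, B-sharp.
Comparing with the voicing, the minor 3rd (3rd) — E — is absent.

E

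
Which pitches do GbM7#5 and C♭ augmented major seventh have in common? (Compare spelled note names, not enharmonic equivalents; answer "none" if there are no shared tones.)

GbM7#5 = Gb, Bb, D, F.
C♭ augmented major seventh = Cb, Eb, G, Bb.
Shared: Bb.

Bb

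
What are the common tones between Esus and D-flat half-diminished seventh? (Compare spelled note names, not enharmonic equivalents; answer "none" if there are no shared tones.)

Esus: E A B
D-flat half-diminished seventh: Db Fb Abb Cb
Common to both → none.

none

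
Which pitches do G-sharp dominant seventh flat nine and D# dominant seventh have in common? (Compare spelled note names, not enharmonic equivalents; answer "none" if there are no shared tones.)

G-sharp dominant seventh flat nine = G-sharp, B-sharp, D-sharp, F-sharp, A.
D# dominant seventh = D-sharp, F-double-sharp, A-sharp, C-sharp.
Shared: D-sharp.

D-sharp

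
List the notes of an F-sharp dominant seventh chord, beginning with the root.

F♯ – A♯ – C♯ – E

F-sharp dominant seventh is a dominant seventh built on F♯.
Root: F♯
Major 3rd (3rd): A♯
Perfect 5th (5th): C♯
Minor 7th (7th): E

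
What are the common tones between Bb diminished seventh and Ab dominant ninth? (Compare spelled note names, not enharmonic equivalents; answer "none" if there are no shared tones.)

Bb diminished seventh = B-flat, D-flat, F-flat, A-double-flat.
Ab dominant ninth = A-flat, C, E-flat, G-flat, B-flat.
Shared: B-flat.

B-flat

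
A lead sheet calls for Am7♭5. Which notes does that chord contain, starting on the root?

A, C, E♭, G

Root A, quality half-diminished seventh:
root → A
3rd (minor 3rd) → C
5th (diminished 5th) → E♭
7th (minor 7th) → G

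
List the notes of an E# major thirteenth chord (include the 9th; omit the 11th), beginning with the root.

E# G## B# D## F## C##

E# major thirteenth: major thirteenth on E#.
- root: E#
- major 3rd: G##
- perfect 5th: B#
- major 7th: D##
- major 9th: F##
- major 13th: C##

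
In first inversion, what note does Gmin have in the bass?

Gmin = G–Bb–D. First inversion → third in the bass = Bb.

Bb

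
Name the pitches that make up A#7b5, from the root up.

A#7b5: dominant seventh flat five on A#.
Root: A#
Major 3rd (3rd): C##
Diminished 5th (5th): E
Minor 7th (7th): G#

A# C## E G#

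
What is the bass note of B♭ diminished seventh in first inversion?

D♭

B♭ diminished seventh in root position is B♭–D♭–F♭–A𝄫.
First inversion places the third in the bass, which is D♭.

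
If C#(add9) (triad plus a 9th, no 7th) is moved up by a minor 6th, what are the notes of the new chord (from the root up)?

A C# E B

Transposed root: C# → A (minor 6th up). So we spell A added-ninth:
root → A
3rd (major 3rd) → C#
5th (perfect 5th) → E
9th (major 9th) → B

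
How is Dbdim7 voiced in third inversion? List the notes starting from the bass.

Dbdim7 = Db–Fb–Abb–Cbb; third inversion → seventh (Cbb) lowest.

Cbb  Db  Fb  Abb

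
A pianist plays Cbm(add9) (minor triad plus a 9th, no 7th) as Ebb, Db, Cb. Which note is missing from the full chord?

Gb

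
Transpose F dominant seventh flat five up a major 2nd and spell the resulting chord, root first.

Transposed root: F → G (major 2nd up). So we spell G dominant seventh flat five:
Root: G
Major 3rd (3rd): B
Diminished 5th (5th): Db
Minor 7th (7th): F

G, B, Db, F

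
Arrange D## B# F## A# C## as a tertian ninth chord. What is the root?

Stacking in thirds gives B# – D## – F## – A# – C##, so B# is the root — B# dominant ninth.

B#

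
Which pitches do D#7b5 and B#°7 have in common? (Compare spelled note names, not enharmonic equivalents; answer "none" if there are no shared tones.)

D# A

D#7b5: D# F## A C#
B#°7: B# D# F# A
Common to both → D#, A.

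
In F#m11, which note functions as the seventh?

F#m11 is built on F#; its 7th is a minor 7th above the root.
A seventh above F uses the letter E, and the minor 7th above F# is E.

E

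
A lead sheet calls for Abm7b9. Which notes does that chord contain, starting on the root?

Ab, Cb, Eb, Gb, Bbb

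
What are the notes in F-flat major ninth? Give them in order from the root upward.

F-flat major ninth is a major ninth built on F-flat.
- root: F-flat
- major 3rd: A-flat
- perfect 5th: C-flat
- major 7th: E-flat
- major 9th: G-flat

F-flat  A-flat  C-flat  E-flat  G-flat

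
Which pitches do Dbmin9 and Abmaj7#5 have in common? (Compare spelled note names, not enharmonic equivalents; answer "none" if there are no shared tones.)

Ab

Dbmin9 = Db, Fb, Ab, Cb, Eb.
Abmaj7#5 = Ab, C, E, G.
Shared: Ab.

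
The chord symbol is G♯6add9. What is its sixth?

G♯6add9 is built on G#; its 6th is a major 6th above the root.
A sixth above G uses the letter E, and the major 6th above G# is E#.

E#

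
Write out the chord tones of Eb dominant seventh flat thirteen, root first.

Root Eb, quality dominant seventh flat thirteen:
- root: Eb
- major 3rd: G
- perfect 5th: Bb
- minor 7th: Db
- minor 13th: Cb

Eb, G, Bb, Db, Cb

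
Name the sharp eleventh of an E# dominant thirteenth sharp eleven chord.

A-double-sharp

E# dominant thirteenth sharp eleven is built on E-sharp; its 11th is an augmented 11th above the root.
A fourth above E uses the letter A, and the augmented 11th above E-sharp is A-double-sharp.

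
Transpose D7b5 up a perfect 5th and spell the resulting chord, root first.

A, C#, Eb, G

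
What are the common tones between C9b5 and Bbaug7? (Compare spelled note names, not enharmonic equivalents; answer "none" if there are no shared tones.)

C9b5: C E Gb Bb D
Bbaug7: Bb D F# Ab
Common to both → Bb, D.

Bb, D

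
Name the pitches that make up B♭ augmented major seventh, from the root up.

Bb – D – F# – A

B♭ augmented major seventh is an augmented major seventh built on Bb.
- root: Bb
- major 3rd: D
- augmented 5th: F#
- major 7th: A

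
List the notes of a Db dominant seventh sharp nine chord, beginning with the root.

D♭ – F – A♭ – C♭ – E

Db dominant seventh sharp nine: dominant seventh sharp nine on D♭.
- root: D♭
- major 3rd: F
- perfect 5th: A♭
- minor 7th: C♭
- augmented 9th: E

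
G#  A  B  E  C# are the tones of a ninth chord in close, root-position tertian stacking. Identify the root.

Stacking in thirds gives A – C# – E – G# – B, so A is the root — A major ninth.

A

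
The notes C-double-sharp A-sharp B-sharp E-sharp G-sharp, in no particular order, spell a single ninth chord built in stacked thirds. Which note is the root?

A-sharp

Stacking in thirds gives A-sharp – C-double-sharp – E-sharp – G-sharp – B-sharp, so A-sharp is the root — A-sharp dominant ninth.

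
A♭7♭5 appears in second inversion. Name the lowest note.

Ebb

A♭7♭5 in root position is Ab–C–Ebb–Gb.
Second inversion places the fifth in the bass, which is Ebb.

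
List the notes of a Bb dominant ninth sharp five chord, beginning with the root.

Bb – D – F# – Ab – C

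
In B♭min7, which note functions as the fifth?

F

Root of B♭min7 = Bb. The 5th is a perfect 5th: Bb up a perfect 5th → F.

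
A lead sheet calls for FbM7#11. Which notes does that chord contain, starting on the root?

Fb Ab Cb Eb Bb

FbM7#11 is a major seventh sharp eleven built on Fb.
Root: Fb
Major 3rd (3rd): Ab
Perfect 5th (5th): Cb
Major 7th (7th): Eb
Augmented 11th (11th): Bb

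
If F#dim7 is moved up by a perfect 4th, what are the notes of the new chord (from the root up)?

A perfect 4th up from F# is B, so the new chord is B diminished seventh.
Root: B
Minor 3rd (3rd): D
Diminished 5th (5th): F
Diminished 7th (7th): Ab

B  D  F  Ab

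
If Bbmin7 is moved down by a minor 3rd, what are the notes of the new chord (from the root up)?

G, Bb, D, F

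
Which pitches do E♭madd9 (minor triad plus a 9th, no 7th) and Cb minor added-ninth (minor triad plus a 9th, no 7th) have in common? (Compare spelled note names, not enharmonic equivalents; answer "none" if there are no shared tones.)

E♭madd9 = Eb, Gb, Bb, F.
Cb minor added-ninth = Cb, Ebb, Gb, Db.
Shared: Gb.

Gb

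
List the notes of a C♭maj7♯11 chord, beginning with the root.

Cb Eb Gb Bb F

C♭maj7♯11: major seventh sharp eleven on Cb.
Cb — root
Eb — major 3rd
Gb — perfect 5th
Bb — major 7th
F — augmented 11th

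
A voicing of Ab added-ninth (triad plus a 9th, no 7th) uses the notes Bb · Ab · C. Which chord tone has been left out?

Eb

The full Ab added-ninth chord is Ab, C, Eb, Bb.
Comparing with the voicing, the perfect 5th (5th) — Eb — is absent.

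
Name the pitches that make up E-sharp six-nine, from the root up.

E-sharp six-nine: six-nine on E-sharp.
E-sharp — root
G-double-sharp — major 3rd
B-sharp — perfect 5th
C-double-sharp — major 6th
F-double-sharp — major 9th

E-sharp G-double-sharp B-sharp C-double-sharp F-double-sharp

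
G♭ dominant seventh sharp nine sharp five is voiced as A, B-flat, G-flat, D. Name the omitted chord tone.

F-flat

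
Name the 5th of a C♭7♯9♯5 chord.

G

C♭7♯9♯5 is built on Cb; its 5th is an augmented 5th above the root.
A fifth above C uses the letter G, and the augmented 5th above Cb is G.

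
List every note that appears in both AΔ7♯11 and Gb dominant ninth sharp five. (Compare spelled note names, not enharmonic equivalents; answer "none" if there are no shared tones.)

AΔ7♯11 = A, C#, E, G#, D#.
Gb dominant ninth sharp five = Gb, Bb, D, Fb, Ab.
Shared: none.

none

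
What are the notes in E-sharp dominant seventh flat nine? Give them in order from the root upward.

E#  G##  B#  D#  F#

E-sharp dominant seventh flat nine is a dominant seventh flat nine built on E#.
E# — root
G## — major 3rd
B# — perfect 5th
D# — minor 7th
F# — minor 9th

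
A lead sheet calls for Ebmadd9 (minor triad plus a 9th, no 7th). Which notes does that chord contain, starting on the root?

E♭  G♭  B♭  F

Root E♭, quality minor added-ninth:
E♭ — root
G♭ — minor 3rd
B♭ — perfect 5th
F — major 9th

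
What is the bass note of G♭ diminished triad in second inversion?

G♭ diminished triad in root position is G-flat–B-double-flat–D-double-flat.
Second inversion places the fifth in the bass, which is D-double-flat.

D-double-flat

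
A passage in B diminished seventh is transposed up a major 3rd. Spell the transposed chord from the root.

B up a major 3rd → D#. New chord: D# diminished seventh.
- root: D#
- minor 3rd: F#
- diminished 5th: A
- diminished 7th: C

D#  F#  A  C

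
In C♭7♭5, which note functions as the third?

Eb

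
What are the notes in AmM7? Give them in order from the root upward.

AmM7 is a minor-major seventh built on A.
- root: A
- minor 3rd: C
- perfect 5th: E
- major 7th: G#

A, C, E, G#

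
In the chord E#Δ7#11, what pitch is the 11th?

A𝄪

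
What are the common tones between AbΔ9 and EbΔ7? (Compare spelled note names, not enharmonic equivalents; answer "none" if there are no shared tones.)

AbΔ9: Ab C Eb G Bb
EbΔ7: Eb G Bb D
Common to both → Eb, G, Bb.

Eb, G, Bb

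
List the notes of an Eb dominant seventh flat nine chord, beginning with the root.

Eb dominant seventh flat nine: dominant seventh flat nine on Eb.
Eb — root
G — major 3rd
Bb — perfect 5th
Db — minor 7th
Fb — minor 9th

Eb, G, Bb, Db, Fb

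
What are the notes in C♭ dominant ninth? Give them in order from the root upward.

Cb, Eb, Gb, Bbb, Db

Root Cb, quality dominant ninth:
Root: Cb
Major 3rd (3rd): Eb
Perfect 5th (5th): Gb
Minor 7th (7th): Bbb
Major 9th (9th): Db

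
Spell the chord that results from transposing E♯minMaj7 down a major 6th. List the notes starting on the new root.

E♯ down a major 6th → G♯. New chord: G♯ minor-major seventh.
- root: G♯
- minor 3rd: B
- perfect 5th: D♯
- major 7th: F𝄪

G♯  B  D♯  F𝄪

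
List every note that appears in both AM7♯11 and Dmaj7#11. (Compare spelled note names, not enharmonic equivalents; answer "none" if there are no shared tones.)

AM7♯11: A C♯ E G♯ D♯
Dmaj7#11: D F♯ A C♯ G♯
Common to both → A, C♯, G♯.

A C♯ G♯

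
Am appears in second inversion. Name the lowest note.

Am in root position is A–C–E.
Second inversion places the fifth in the bass, which is E.

E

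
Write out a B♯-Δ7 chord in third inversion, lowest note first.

B♯-Δ7 = B♯–D♯–F𝄪–A𝄪; third inversion → seventh (A𝄪) lowest.

A𝄪  B♯  D♯  F𝄪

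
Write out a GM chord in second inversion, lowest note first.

D, G, B

GM = G–B–D; second inversion → fifth (D) lowest.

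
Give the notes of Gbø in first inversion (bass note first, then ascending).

Bbb  Dbb  Fb  Gb

Gbø = Gb–Bbb–Dbb–Fb; first inversion → third (Bbb) lowest.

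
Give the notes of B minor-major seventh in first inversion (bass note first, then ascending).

B minor-major seventh = B–D–F#–A#; first inversion → third (D) lowest.

D, F#, A#, B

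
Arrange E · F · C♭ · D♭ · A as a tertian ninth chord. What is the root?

Stacking in thirds gives D♭ – F – A – C♭ – E, so D♭ is the root — D♭ dominant seventh sharp nine sharp five.

D♭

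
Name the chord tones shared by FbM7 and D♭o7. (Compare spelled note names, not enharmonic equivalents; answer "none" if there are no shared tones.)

F♭

FbM7: F♭ A♭ C♭ E♭
D♭o7: D♭ F♭ A𝄫 C𝄫
Common to both → F♭.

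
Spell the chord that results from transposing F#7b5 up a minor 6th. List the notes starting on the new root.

D – F♯ – A♭ – C

Transposed root: F♯ → D (minor 6th up). So we spell D dominant seventh flat five:
D — root
F♯ — major 3rd
A♭ — diminished 5th
C — minor 7th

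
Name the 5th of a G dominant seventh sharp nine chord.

D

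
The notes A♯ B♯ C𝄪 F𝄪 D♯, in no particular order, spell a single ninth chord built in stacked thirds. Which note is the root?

Stacking in thirds gives B♯ – D♯ – F𝄪 – A♯ – C𝄪, so B♯ is the root — B♯ minor ninth.

B♯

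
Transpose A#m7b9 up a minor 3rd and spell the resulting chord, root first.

A minor 3rd up from A♯ is C♯, so the new chord is C♯ minor seventh flat nine.
Root: C♯
Minor 3rd (3rd): E
Perfect 5th (5th): G♯
Minor 7th (7th): B
Minor 9th (9th): D

C♯  E  G♯  B  D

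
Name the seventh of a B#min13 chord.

Root of B#min13 = B#. The 7th is a minor 7th: B# up a minor 7th → A#.

A#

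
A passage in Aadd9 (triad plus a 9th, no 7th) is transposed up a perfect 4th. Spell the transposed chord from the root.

Transposed root: A → D (perfect 4th up). So we spell D added-ninth:
Root: D
Major 3rd (3rd): F#
Perfect 5th (5th): A
Major 9th (9th): E

D  F#  A  E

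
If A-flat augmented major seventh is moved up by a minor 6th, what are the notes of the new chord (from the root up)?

Ab up a minor 6th → Fb. New chord: Fb augmented major seventh.
root → Fb
3rd (major 3rd) → Ab
5th (augmented 5th) → C
7th (major 7th) → Eb

Fb – Ab – C – Eb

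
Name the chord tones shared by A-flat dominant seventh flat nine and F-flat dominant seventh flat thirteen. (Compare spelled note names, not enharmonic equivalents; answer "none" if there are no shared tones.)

A-flat dominant seventh flat nine = A-flat, C, E-flat, G-flat, B-double-flat.
F-flat dominant seventh flat thirteen = F-flat, A-flat, C-flat, E-double-flat, D-double-flat.
Shared: A-flat.

A-flat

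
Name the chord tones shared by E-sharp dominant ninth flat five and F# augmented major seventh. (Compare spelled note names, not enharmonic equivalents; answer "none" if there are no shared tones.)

E-sharp dominant ninth flat five: E-sharp G-double-sharp B D-sharp F-double-sharp
F# augmented major seventh: F-sharp A-sharp C-double-sharp E-sharp
Common to both → E-sharp.

E-sharp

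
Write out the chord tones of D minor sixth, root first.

Root D, quality minor sixth:
Root: D
Minor 3rd (3rd): F
Perfect 5th (5th): A
Major 6th (6th): B

D  F  A  B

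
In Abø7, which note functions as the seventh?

Abø7 is built on Ab; its 7th is a minor 7th above the root.
A seventh above A uses the letter G, and the minor 7th above Ab is Gb.

Gb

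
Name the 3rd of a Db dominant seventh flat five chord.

F

Db dominant seventh flat five is built on D-flat; its 3rd is a major 3rd above the root.
A third above D uses the letter F, and the major 3rd above D-flat is F.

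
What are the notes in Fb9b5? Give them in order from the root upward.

F♭ A♭ C𝄫 E𝄫 G♭

Fb9b5 is a dominant ninth flat five built on F♭.
Root: F♭
Major 3rd (3rd): A♭
Diminished 5th (5th): C𝄫
Minor 7th (7th): E𝄫
Major 9th (9th): G♭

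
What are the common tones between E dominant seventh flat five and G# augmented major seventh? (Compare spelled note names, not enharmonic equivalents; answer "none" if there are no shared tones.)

G-sharp

E dominant seventh flat five = E, G-sharp, B-flat, D.
G# augmented major seventh = G-sharp, B-sharp, D-double-sharp, F-double-sharp.
Shared: G-sharp.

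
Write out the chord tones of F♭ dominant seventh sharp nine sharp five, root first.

F-flat, A-flat, C, E-double-flat, G

Root F-flat, quality dominant seventh sharp nine sharp five:
F-flat — root
A-flat — major 3rd
C — augmented 5th
E-double-flat — minor 7th
G — augmented 9th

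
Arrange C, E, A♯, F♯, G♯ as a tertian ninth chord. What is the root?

F♯

Stacking in thirds gives F♯ – A♯ – C – E – G♯, so F♯ is the root — F♯ dominant ninth flat five.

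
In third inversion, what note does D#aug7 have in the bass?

C#

D#aug7 = D#–F##–A##–C#. Third inversion → seventh in the bass = C#.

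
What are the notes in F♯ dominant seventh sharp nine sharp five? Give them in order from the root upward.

F-sharp A-sharp C-double-sharp E G-double-sharp

F♯ dominant seventh sharp nine sharp five: dominant seventh sharp nine sharp five on F-sharp.
root → F-sharp
3rd (major 3rd) → A-sharp
5th (augmented 5th) → C-double-sharp
7th (minor 7th) → E
9th (augmented 9th) → G-double-sharp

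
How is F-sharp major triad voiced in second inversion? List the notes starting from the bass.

C-sharp, F-sharp, A-sharp

In root position, F-sharp major triad is F-sharp–A-sharp–C-sharp.
Second inversion puts the fifth (C-sharp) in the bass.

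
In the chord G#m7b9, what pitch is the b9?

G#m7b9 is built on G#; its 9th is a minor 9th above the root.
A second above G uses the letter A, and the minor 9th above G# is A.

A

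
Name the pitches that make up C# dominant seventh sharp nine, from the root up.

C-sharp  E-sharp  G-sharp  B  D-double-sharp

C# dominant seventh sharp nine is a dominant seventh sharp nine built on C-sharp.
C-sharp — root
E-sharp — major 3rd
G-sharp — perfect 5th
B — minor 7th
D-double-sharp — augmented 9th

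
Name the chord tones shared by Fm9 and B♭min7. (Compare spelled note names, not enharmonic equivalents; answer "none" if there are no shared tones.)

F  Ab

Fm9: F Ab C Eb G
B♭min7: Bb Db F Ab
Common to both → F, Ab.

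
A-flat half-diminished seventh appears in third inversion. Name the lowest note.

A-flat half-diminished seventh in root position is A-flat–C-flat–E-double-flat–G-flat.
Third inversion places the seventh in the bass, which is G-flat.

G-flat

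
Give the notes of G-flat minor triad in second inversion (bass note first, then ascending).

D-flat  G-flat  B-double-flat

In root position, G-flat minor triad is G-flat–B-double-flat–D-flat.
Second inversion puts the fifth (D-flat) in the bass.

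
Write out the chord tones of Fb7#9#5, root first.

Root F♭, quality dominant seventh sharp nine sharp five:
F♭ — root
A♭ — major 3rd
C — augmented 5th
E𝄫 — minor 7th
G — augmented 9th

F♭ – A♭ – C – E𝄫 – G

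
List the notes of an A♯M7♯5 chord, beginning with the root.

A# – C## – E## – G##

Root A#, quality augmented major seventh:
- root: A#
- major 3rd: C##
- augmented 5th: E##
- major 7th: G##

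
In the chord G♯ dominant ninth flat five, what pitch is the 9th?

A#

Root of G♯ dominant ninth flat five = G#. The 9th is a major 9th: G# up a major 9th → A#.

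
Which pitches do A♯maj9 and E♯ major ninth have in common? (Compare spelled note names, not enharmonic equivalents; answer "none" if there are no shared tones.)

A♯maj9 = A♯, C𝄪, E♯, G𝄪, B♯.
E♯ major ninth = E♯, G𝄪, B♯, D𝄪, F𝄪.
Shared: E♯, G𝄪, B♯.

E♯ – G𝄪 – B♯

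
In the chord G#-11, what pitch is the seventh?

Root of G#-11 = G#. The 7th is a minor 7th: G# up a minor 7th → F#.

F#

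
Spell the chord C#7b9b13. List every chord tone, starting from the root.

C#, E#, G#, B, D, A

Root C#, quality dominant seventh flat nine flat thirteen:
C# — root
E# — major 3rd
G# — perfect 5th
B — minor 7th
D — minor 9th
A — minor 13th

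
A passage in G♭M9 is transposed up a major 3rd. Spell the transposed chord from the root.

A major 3rd up from Gb is Bb, so the new chord is Bb major ninth.
Root: Bb
Major 3rd (3rd): D
Perfect 5th (5th): F
Major 7th (7th): A
Major 9th (9th): C

Bb D F A C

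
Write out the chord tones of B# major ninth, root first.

B-sharp, D-double-sharp, F-double-sharp, A-double-sharp, C-double-sharp

Root B-sharp, quality major ninth:
Root: B-sharp
Major 3rd (3rd): D-double-sharp
Perfect 5th (5th): F-double-sharp
Major 7th (7th): A-double-sharp
Major 9th (9th): C-double-sharp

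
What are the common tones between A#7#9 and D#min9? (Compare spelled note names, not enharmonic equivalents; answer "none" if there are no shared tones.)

A#  E#

A#7#9 = A#, C##, E#, G#, B##.
D#min9 = D#, F#, A#, C#, E#.
Shared: A#, E#.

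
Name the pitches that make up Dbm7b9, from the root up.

Db, Fb, Ab, Cb, Ebb

Root Db, quality minor seventh flat nine:
Db — root
Fb — minor 3rd
Ab — perfect 5th
Cb — minor 7th
Ebb — minor 9th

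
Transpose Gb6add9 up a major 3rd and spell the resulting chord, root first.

Transposed root: G♭ → B♭ (major 3rd up). So we spell B♭ six-nine:
- root: B♭
- major 3rd: D
- perfect 5th: F
- major 6th: G
- major 9th: C

B♭  D  F  G  C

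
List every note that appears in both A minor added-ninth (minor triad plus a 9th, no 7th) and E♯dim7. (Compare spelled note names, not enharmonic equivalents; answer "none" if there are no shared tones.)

B

A minor added-ninth: A C E B
E♯dim7: E# G# B D
Common to both → B.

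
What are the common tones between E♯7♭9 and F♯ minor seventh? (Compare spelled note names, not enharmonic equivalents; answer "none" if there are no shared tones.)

F#

E♯7♭9 = E#, G##, B#, D#, F#.
F♯ minor seventh = F#, A, C#, E.
Shared: F#.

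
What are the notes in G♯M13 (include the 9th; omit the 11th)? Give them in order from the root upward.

G# B# D# F## A# E#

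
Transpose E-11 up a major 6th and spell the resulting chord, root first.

E up a major 6th → C♯. New chord: C♯ minor eleventh.
- root: C♯
- minor 3rd: E
- perfect 5th: G♯
- minor 7th: B
- major 9th: D♯
- perfect 11th: F♯

C♯  E  G♯  B  D♯  F♯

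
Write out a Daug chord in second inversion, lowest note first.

Daug = D–F#–A#; second inversion → fifth (A#) lowest.

A# D F#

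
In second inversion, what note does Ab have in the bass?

E♭

Ab = A♭–C–E♭. Second inversion → fifth in the bass = E♭.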